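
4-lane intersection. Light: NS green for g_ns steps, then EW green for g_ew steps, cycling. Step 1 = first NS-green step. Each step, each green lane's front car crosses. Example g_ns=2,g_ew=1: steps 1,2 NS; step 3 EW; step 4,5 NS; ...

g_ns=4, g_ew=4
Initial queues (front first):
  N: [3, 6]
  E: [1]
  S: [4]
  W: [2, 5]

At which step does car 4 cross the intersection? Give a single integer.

Step 1 [NS]: N:car3-GO,E:wait,S:car4-GO,W:wait | queues: N=1 E=1 S=0 W=2
Step 2 [NS]: N:car6-GO,E:wait,S:empty,W:wait | queues: N=0 E=1 S=0 W=2
Step 3 [NS]: N:empty,E:wait,S:empty,W:wait | queues: N=0 E=1 S=0 W=2
Step 4 [NS]: N:empty,E:wait,S:empty,W:wait | queues: N=0 E=1 S=0 W=2
Step 5 [EW]: N:wait,E:car1-GO,S:wait,W:car2-GO | queues: N=0 E=0 S=0 W=1
Step 6 [EW]: N:wait,E:empty,S:wait,W:car5-GO | queues: N=0 E=0 S=0 W=0
Car 4 crosses at step 1

1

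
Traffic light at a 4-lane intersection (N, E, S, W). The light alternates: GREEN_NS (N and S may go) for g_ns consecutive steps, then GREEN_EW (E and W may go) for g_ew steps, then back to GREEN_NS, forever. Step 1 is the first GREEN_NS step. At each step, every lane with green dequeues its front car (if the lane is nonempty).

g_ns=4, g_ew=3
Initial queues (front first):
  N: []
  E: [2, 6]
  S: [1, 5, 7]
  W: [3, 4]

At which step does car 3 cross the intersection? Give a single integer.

Step 1 [NS]: N:empty,E:wait,S:car1-GO,W:wait | queues: N=0 E=2 S=2 W=2
Step 2 [NS]: N:empty,E:wait,S:car5-GO,W:wait | queues: N=0 E=2 S=1 W=2
Step 3 [NS]: N:empty,E:wait,S:car7-GO,W:wait | queues: N=0 E=2 S=0 W=2
Step 4 [NS]: N:empty,E:wait,S:empty,W:wait | queues: N=0 E=2 S=0 W=2
Step 5 [EW]: N:wait,E:car2-GO,S:wait,W:car3-GO | queues: N=0 E=1 S=0 W=1
Step 6 [EW]: N:wait,E:car6-GO,S:wait,W:car4-GO | queues: N=0 E=0 S=0 W=0
Car 3 crosses at step 5

5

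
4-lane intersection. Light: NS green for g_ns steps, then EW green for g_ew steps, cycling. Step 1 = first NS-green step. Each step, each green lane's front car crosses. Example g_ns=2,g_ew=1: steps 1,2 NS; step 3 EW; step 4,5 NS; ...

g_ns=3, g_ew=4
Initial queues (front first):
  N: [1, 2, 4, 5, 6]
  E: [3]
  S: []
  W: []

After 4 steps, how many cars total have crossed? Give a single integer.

Step 1 [NS]: N:car1-GO,E:wait,S:empty,W:wait | queues: N=4 E=1 S=0 W=0
Step 2 [NS]: N:car2-GO,E:wait,S:empty,W:wait | queues: N=3 E=1 S=0 W=0
Step 3 [NS]: N:car4-GO,E:wait,S:empty,W:wait | queues: N=2 E=1 S=0 W=0
Step 4 [EW]: N:wait,E:car3-GO,S:wait,W:empty | queues: N=2 E=0 S=0 W=0
Cars crossed by step 4: 4

Answer: 4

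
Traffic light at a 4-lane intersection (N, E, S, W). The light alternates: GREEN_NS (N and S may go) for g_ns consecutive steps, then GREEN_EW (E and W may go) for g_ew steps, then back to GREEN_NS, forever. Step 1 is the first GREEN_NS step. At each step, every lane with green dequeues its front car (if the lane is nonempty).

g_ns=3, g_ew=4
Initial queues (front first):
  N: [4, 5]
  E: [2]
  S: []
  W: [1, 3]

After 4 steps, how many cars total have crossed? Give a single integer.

Answer: 4

Derivation:
Step 1 [NS]: N:car4-GO,E:wait,S:empty,W:wait | queues: N=1 E=1 S=0 W=2
Step 2 [NS]: N:car5-GO,E:wait,S:empty,W:wait | queues: N=0 E=1 S=0 W=2
Step 3 [NS]: N:empty,E:wait,S:empty,W:wait | queues: N=0 E=1 S=0 W=2
Step 4 [EW]: N:wait,E:car2-GO,S:wait,W:car1-GO | queues: N=0 E=0 S=0 W=1
Cars crossed by step 4: 4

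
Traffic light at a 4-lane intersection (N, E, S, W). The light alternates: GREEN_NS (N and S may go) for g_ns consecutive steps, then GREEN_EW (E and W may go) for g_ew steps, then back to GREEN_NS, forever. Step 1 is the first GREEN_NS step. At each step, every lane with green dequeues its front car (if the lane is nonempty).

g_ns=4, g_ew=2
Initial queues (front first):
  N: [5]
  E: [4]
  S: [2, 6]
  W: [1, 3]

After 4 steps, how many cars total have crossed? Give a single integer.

Answer: 3

Derivation:
Step 1 [NS]: N:car5-GO,E:wait,S:car2-GO,W:wait | queues: N=0 E=1 S=1 W=2
Step 2 [NS]: N:empty,E:wait,S:car6-GO,W:wait | queues: N=0 E=1 S=0 W=2
Step 3 [NS]: N:empty,E:wait,S:empty,W:wait | queues: N=0 E=1 S=0 W=2
Step 4 [NS]: N:empty,E:wait,S:empty,W:wait | queues: N=0 E=1 S=0 W=2
Cars crossed by step 4: 3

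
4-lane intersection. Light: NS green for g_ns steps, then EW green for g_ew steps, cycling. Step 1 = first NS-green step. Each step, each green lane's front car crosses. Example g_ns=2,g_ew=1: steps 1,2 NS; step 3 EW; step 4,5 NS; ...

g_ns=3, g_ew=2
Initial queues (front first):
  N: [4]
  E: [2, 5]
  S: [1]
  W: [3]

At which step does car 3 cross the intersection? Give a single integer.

Step 1 [NS]: N:car4-GO,E:wait,S:car1-GO,W:wait | queues: N=0 E=2 S=0 W=1
Step 2 [NS]: N:empty,E:wait,S:empty,W:wait | queues: N=0 E=2 S=0 W=1
Step 3 [NS]: N:empty,E:wait,S:empty,W:wait | queues: N=0 E=2 S=0 W=1
Step 4 [EW]: N:wait,E:car2-GO,S:wait,W:car3-GO | queues: N=0 E=1 S=0 W=0
Step 5 [EW]: N:wait,E:car5-GO,S:wait,W:empty | queues: N=0 E=0 S=0 W=0
Car 3 crosses at step 4

4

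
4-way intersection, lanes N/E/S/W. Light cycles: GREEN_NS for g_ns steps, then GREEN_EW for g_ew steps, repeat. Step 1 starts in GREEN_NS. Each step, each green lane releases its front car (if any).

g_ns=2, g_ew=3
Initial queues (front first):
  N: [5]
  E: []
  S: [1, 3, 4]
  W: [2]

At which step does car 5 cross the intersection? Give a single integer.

Step 1 [NS]: N:car5-GO,E:wait,S:car1-GO,W:wait | queues: N=0 E=0 S=2 W=1
Step 2 [NS]: N:empty,E:wait,S:car3-GO,W:wait | queues: N=0 E=0 S=1 W=1
Step 3 [EW]: N:wait,E:empty,S:wait,W:car2-GO | queues: N=0 E=0 S=1 W=0
Step 4 [EW]: N:wait,E:empty,S:wait,W:empty | queues: N=0 E=0 S=1 W=0
Step 5 [EW]: N:wait,E:empty,S:wait,W:empty | queues: N=0 E=0 S=1 W=0
Step 6 [NS]: N:empty,E:wait,S:car4-GO,W:wait | queues: N=0 E=0 S=0 W=0
Car 5 crosses at step 1

1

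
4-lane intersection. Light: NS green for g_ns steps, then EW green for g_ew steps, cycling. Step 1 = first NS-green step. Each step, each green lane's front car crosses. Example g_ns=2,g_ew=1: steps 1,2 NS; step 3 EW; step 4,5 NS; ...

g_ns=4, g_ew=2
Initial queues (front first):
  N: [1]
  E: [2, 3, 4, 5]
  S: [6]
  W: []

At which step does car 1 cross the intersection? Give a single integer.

Step 1 [NS]: N:car1-GO,E:wait,S:car6-GO,W:wait | queues: N=0 E=4 S=0 W=0
Step 2 [NS]: N:empty,E:wait,S:empty,W:wait | queues: N=0 E=4 S=0 W=0
Step 3 [NS]: N:empty,E:wait,S:empty,W:wait | queues: N=0 E=4 S=0 W=0
Step 4 [NS]: N:empty,E:wait,S:empty,W:wait | queues: N=0 E=4 S=0 W=0
Step 5 [EW]: N:wait,E:car2-GO,S:wait,W:empty | queues: N=0 E=3 S=0 W=0
Step 6 [EW]: N:wait,E:car3-GO,S:wait,W:empty | queues: N=0 E=2 S=0 W=0
Step 7 [NS]: N:empty,E:wait,S:empty,W:wait | queues: N=0 E=2 S=0 W=0
Step 8 [NS]: N:empty,E:wait,S:empty,W:wait | queues: N=0 E=2 S=0 W=0
Step 9 [NS]: N:empty,E:wait,S:empty,W:wait | queues: N=0 E=2 S=0 W=0
Step 10 [NS]: N:empty,E:wait,S:empty,W:wait | queues: N=0 E=2 S=0 W=0
Step 11 [EW]: N:wait,E:car4-GO,S:wait,W:empty | queues: N=0 E=1 S=0 W=0
Step 12 [EW]: N:wait,E:car5-GO,S:wait,W:empty | queues: N=0 E=0 S=0 W=0
Car 1 crosses at step 1

1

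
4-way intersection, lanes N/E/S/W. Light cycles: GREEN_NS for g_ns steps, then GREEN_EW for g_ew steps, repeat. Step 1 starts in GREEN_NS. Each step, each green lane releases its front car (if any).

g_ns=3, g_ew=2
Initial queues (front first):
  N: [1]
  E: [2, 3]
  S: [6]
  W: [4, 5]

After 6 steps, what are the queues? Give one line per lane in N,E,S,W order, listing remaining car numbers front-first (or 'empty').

Step 1 [NS]: N:car1-GO,E:wait,S:car6-GO,W:wait | queues: N=0 E=2 S=0 W=2
Step 2 [NS]: N:empty,E:wait,S:empty,W:wait | queues: N=0 E=2 S=0 W=2
Step 3 [NS]: N:empty,E:wait,S:empty,W:wait | queues: N=0 E=2 S=0 W=2
Step 4 [EW]: N:wait,E:car2-GO,S:wait,W:car4-GO | queues: N=0 E=1 S=0 W=1
Step 5 [EW]: N:wait,E:car3-GO,S:wait,W:car5-GO | queues: N=0 E=0 S=0 W=0

N: empty
E: empty
S: empty
W: empty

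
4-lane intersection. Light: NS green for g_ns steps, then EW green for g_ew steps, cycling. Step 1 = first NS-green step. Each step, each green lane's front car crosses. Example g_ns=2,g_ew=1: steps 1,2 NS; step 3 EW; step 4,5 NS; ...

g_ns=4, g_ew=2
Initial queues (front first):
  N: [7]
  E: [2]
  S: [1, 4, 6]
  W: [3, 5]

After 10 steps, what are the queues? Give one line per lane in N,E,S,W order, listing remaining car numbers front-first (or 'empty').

Step 1 [NS]: N:car7-GO,E:wait,S:car1-GO,W:wait | queues: N=0 E=1 S=2 W=2
Step 2 [NS]: N:empty,E:wait,S:car4-GO,W:wait | queues: N=0 E=1 S=1 W=2
Step 3 [NS]: N:empty,E:wait,S:car6-GO,W:wait | queues: N=0 E=1 S=0 W=2
Step 4 [NS]: N:empty,E:wait,S:empty,W:wait | queues: N=0 E=1 S=0 W=2
Step 5 [EW]: N:wait,E:car2-GO,S:wait,W:car3-GO | queues: N=0 E=0 S=0 W=1
Step 6 [EW]: N:wait,E:empty,S:wait,W:car5-GO | queues: N=0 E=0 S=0 W=0

N: empty
E: empty
S: empty
W: empty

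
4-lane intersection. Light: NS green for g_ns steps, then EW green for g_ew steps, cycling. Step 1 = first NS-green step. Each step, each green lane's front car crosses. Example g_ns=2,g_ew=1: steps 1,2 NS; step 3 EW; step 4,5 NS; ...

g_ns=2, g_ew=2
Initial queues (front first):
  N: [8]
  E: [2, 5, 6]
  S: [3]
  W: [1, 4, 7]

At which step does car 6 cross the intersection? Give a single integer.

Step 1 [NS]: N:car8-GO,E:wait,S:car3-GO,W:wait | queues: N=0 E=3 S=0 W=3
Step 2 [NS]: N:empty,E:wait,S:empty,W:wait | queues: N=0 E=3 S=0 W=3
Step 3 [EW]: N:wait,E:car2-GO,S:wait,W:car1-GO | queues: N=0 E=2 S=0 W=2
Step 4 [EW]: N:wait,E:car5-GO,S:wait,W:car4-GO | queues: N=0 E=1 S=0 W=1
Step 5 [NS]: N:empty,E:wait,S:empty,W:wait | queues: N=0 E=1 S=0 W=1
Step 6 [NS]: N:empty,E:wait,S:empty,W:wait | queues: N=0 E=1 S=0 W=1
Step 7 [EW]: N:wait,E:car6-GO,S:wait,W:car7-GO | queues: N=0 E=0 S=0 W=0
Car 6 crosses at step 7

7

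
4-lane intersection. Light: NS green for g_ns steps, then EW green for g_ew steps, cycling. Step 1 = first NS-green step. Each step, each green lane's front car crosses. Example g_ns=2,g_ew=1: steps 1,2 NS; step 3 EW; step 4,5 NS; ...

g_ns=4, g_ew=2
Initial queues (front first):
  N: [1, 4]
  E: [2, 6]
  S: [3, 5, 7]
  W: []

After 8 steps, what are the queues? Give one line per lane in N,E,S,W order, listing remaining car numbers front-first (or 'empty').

Step 1 [NS]: N:car1-GO,E:wait,S:car3-GO,W:wait | queues: N=1 E=2 S=2 W=0
Step 2 [NS]: N:car4-GO,E:wait,S:car5-GO,W:wait | queues: N=0 E=2 S=1 W=0
Step 3 [NS]: N:empty,E:wait,S:car7-GO,W:wait | queues: N=0 E=2 S=0 W=0
Step 4 [NS]: N:empty,E:wait,S:empty,W:wait | queues: N=0 E=2 S=0 W=0
Step 5 [EW]: N:wait,E:car2-GO,S:wait,W:empty | queues: N=0 E=1 S=0 W=0
Step 6 [EW]: N:wait,E:car6-GO,S:wait,W:empty | queues: N=0 E=0 S=0 W=0

N: empty
E: empty
S: empty
W: empty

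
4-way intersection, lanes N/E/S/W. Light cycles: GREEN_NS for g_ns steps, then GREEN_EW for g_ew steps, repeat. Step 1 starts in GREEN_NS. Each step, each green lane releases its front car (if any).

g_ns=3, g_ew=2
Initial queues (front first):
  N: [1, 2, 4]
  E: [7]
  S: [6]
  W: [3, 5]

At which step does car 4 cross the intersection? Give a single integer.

Step 1 [NS]: N:car1-GO,E:wait,S:car6-GO,W:wait | queues: N=2 E=1 S=0 W=2
Step 2 [NS]: N:car2-GO,E:wait,S:empty,W:wait | queues: N=1 E=1 S=0 W=2
Step 3 [NS]: N:car4-GO,E:wait,S:empty,W:wait | queues: N=0 E=1 S=0 W=2
Step 4 [EW]: N:wait,E:car7-GO,S:wait,W:car3-GO | queues: N=0 E=0 S=0 W=1
Step 5 [EW]: N:wait,E:empty,S:wait,W:car5-GO | queues: N=0 E=0 S=0 W=0
Car 4 crosses at step 3

3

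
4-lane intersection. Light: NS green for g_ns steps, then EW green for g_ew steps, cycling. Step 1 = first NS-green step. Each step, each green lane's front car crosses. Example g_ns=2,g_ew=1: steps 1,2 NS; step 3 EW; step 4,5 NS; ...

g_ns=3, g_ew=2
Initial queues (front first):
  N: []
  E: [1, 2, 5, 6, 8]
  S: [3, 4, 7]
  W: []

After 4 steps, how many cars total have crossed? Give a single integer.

Step 1 [NS]: N:empty,E:wait,S:car3-GO,W:wait | queues: N=0 E=5 S=2 W=0
Step 2 [NS]: N:empty,E:wait,S:car4-GO,W:wait | queues: N=0 E=5 S=1 W=0
Step 3 [NS]: N:empty,E:wait,S:car7-GO,W:wait | queues: N=0 E=5 S=0 W=0
Step 4 [EW]: N:wait,E:car1-GO,S:wait,W:empty | queues: N=0 E=4 S=0 W=0
Cars crossed by step 4: 4

Answer: 4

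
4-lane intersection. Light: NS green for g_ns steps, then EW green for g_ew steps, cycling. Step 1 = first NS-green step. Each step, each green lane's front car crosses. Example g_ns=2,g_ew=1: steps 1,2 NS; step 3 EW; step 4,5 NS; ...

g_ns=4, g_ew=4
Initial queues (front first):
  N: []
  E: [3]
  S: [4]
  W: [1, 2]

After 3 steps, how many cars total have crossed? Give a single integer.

Step 1 [NS]: N:empty,E:wait,S:car4-GO,W:wait | queues: N=0 E=1 S=0 W=2
Step 2 [NS]: N:empty,E:wait,S:empty,W:wait | queues: N=0 E=1 S=0 W=2
Step 3 [NS]: N:empty,E:wait,S:empty,W:wait | queues: N=0 E=1 S=0 W=2
Cars crossed by step 3: 1

Answer: 1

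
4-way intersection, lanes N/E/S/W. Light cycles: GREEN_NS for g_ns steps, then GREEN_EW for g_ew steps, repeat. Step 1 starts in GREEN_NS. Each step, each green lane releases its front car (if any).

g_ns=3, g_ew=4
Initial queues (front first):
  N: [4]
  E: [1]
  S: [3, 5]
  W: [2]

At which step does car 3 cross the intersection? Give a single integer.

Step 1 [NS]: N:car4-GO,E:wait,S:car3-GO,W:wait | queues: N=0 E=1 S=1 W=1
Step 2 [NS]: N:empty,E:wait,S:car5-GO,W:wait | queues: N=0 E=1 S=0 W=1
Step 3 [NS]: N:empty,E:wait,S:empty,W:wait | queues: N=0 E=1 S=0 W=1
Step 4 [EW]: N:wait,E:car1-GO,S:wait,W:car2-GO | queues: N=0 E=0 S=0 W=0
Car 3 crosses at step 1

1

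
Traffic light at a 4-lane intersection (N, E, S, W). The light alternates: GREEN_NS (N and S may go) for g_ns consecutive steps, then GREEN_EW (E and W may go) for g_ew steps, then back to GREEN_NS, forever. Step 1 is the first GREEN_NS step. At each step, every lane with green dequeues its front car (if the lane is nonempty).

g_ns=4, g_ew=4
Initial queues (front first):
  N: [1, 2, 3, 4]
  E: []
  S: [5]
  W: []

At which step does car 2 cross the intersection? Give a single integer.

Step 1 [NS]: N:car1-GO,E:wait,S:car5-GO,W:wait | queues: N=3 E=0 S=0 W=0
Step 2 [NS]: N:car2-GO,E:wait,S:empty,W:wait | queues: N=2 E=0 S=0 W=0
Step 3 [NS]: N:car3-GO,E:wait,S:empty,W:wait | queues: N=1 E=0 S=0 W=0
Step 4 [NS]: N:car4-GO,E:wait,S:empty,W:wait | queues: N=0 E=0 S=0 W=0
Car 2 crosses at step 2

2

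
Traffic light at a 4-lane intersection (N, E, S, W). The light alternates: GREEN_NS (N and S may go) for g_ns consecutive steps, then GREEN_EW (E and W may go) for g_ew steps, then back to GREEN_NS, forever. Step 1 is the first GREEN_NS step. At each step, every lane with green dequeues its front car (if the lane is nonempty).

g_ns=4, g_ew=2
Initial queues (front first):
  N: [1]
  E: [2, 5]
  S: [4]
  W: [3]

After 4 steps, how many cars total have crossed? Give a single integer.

Step 1 [NS]: N:car1-GO,E:wait,S:car4-GO,W:wait | queues: N=0 E=2 S=0 W=1
Step 2 [NS]: N:empty,E:wait,S:empty,W:wait | queues: N=0 E=2 S=0 W=1
Step 3 [NS]: N:empty,E:wait,S:empty,W:wait | queues: N=0 E=2 S=0 W=1
Step 4 [NS]: N:empty,E:wait,S:empty,W:wait | queues: N=0 E=2 S=0 W=1
Cars crossed by step 4: 2

Answer: 2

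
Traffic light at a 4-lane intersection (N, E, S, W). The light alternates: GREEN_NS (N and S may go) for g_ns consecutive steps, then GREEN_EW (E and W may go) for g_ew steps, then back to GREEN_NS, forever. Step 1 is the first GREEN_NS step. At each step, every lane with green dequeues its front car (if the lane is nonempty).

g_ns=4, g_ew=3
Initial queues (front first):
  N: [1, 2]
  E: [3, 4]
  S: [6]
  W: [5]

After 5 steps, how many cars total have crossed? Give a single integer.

Step 1 [NS]: N:car1-GO,E:wait,S:car6-GO,W:wait | queues: N=1 E=2 S=0 W=1
Step 2 [NS]: N:car2-GO,E:wait,S:empty,W:wait | queues: N=0 E=2 S=0 W=1
Step 3 [NS]: N:empty,E:wait,S:empty,W:wait | queues: N=0 E=2 S=0 W=1
Step 4 [NS]: N:empty,E:wait,S:empty,W:wait | queues: N=0 E=2 S=0 W=1
Step 5 [EW]: N:wait,E:car3-GO,S:wait,W:car5-GO | queues: N=0 E=1 S=0 W=0
Cars crossed by step 5: 5

Answer: 5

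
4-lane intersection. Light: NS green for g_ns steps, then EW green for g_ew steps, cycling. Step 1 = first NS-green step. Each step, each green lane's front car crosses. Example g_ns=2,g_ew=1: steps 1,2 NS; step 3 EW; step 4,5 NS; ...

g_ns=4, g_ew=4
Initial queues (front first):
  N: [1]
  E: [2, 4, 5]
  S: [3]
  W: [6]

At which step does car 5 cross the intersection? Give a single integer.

Step 1 [NS]: N:car1-GO,E:wait,S:car3-GO,W:wait | queues: N=0 E=3 S=0 W=1
Step 2 [NS]: N:empty,E:wait,S:empty,W:wait | queues: N=0 E=3 S=0 W=1
Step 3 [NS]: N:empty,E:wait,S:empty,W:wait | queues: N=0 E=3 S=0 W=1
Step 4 [NS]: N:empty,E:wait,S:empty,W:wait | queues: N=0 E=3 S=0 W=1
Step 5 [EW]: N:wait,E:car2-GO,S:wait,W:car6-GO | queues: N=0 E=2 S=0 W=0
Step 6 [EW]: N:wait,E:car4-GO,S:wait,W:empty | queues: N=0 E=1 S=0 W=0
Step 7 [EW]: N:wait,E:car5-GO,S:wait,W:empty | queues: N=0 E=0 S=0 W=0
Car 5 crosses at step 7

7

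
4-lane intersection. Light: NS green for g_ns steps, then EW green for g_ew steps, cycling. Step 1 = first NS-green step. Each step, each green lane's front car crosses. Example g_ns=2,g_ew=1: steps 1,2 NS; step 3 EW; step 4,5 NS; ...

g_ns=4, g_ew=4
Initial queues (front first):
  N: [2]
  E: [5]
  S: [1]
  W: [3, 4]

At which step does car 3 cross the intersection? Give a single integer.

Step 1 [NS]: N:car2-GO,E:wait,S:car1-GO,W:wait | queues: N=0 E=1 S=0 W=2
Step 2 [NS]: N:empty,E:wait,S:empty,W:wait | queues: N=0 E=1 S=0 W=2
Step 3 [NS]: N:empty,E:wait,S:empty,W:wait | queues: N=0 E=1 S=0 W=2
Step 4 [NS]: N:empty,E:wait,S:empty,W:wait | queues: N=0 E=1 S=0 W=2
Step 5 [EW]: N:wait,E:car5-GO,S:wait,W:car3-GO | queues: N=0 E=0 S=0 W=1
Step 6 [EW]: N:wait,E:empty,S:wait,W:car4-GO | queues: N=0 E=0 S=0 W=0
Car 3 crosses at step 5

5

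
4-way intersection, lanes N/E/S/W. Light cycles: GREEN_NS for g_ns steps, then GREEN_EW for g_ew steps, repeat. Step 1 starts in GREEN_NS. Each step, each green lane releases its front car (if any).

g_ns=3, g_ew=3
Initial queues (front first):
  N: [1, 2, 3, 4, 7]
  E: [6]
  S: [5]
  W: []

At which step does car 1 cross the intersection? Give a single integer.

Step 1 [NS]: N:car1-GO,E:wait,S:car5-GO,W:wait | queues: N=4 E=1 S=0 W=0
Step 2 [NS]: N:car2-GO,E:wait,S:empty,W:wait | queues: N=3 E=1 S=0 W=0
Step 3 [NS]: N:car3-GO,E:wait,S:empty,W:wait | queues: N=2 E=1 S=0 W=0
Step 4 [EW]: N:wait,E:car6-GO,S:wait,W:empty | queues: N=2 E=0 S=0 W=0
Step 5 [EW]: N:wait,E:empty,S:wait,W:empty | queues: N=2 E=0 S=0 W=0
Step 6 [EW]: N:wait,E:empty,S:wait,W:empty | queues: N=2 E=0 S=0 W=0
Step 7 [NS]: N:car4-GO,E:wait,S:empty,W:wait | queues: N=1 E=0 S=0 W=0
Step 8 [NS]: N:car7-GO,E:wait,S:empty,W:wait | queues: N=0 E=0 S=0 W=0
Car 1 crosses at step 1

1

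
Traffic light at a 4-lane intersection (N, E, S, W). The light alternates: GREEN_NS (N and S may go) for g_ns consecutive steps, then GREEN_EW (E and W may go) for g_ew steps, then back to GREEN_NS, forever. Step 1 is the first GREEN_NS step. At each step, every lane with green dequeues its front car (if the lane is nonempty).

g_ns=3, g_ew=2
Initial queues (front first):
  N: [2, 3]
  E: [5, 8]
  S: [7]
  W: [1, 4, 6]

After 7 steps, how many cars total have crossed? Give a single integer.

Answer: 7

Derivation:
Step 1 [NS]: N:car2-GO,E:wait,S:car7-GO,W:wait | queues: N=1 E=2 S=0 W=3
Step 2 [NS]: N:car3-GO,E:wait,S:empty,W:wait | queues: N=0 E=2 S=0 W=3
Step 3 [NS]: N:empty,E:wait,S:empty,W:wait | queues: N=0 E=2 S=0 W=3
Step 4 [EW]: N:wait,E:car5-GO,S:wait,W:car1-GO | queues: N=0 E=1 S=0 W=2
Step 5 [EW]: N:wait,E:car8-GO,S:wait,W:car4-GO | queues: N=0 E=0 S=0 W=1
Step 6 [NS]: N:empty,E:wait,S:empty,W:wait | queues: N=0 E=0 S=0 W=1
Step 7 [NS]: N:empty,E:wait,S:empty,W:wait | queues: N=0 E=0 S=0 W=1
Cars crossed by step 7: 7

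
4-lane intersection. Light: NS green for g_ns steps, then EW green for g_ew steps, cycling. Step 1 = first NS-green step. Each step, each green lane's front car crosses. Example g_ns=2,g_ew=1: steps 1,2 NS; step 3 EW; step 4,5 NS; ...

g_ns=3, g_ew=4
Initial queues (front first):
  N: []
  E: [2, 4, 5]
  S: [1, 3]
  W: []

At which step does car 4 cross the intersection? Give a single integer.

Step 1 [NS]: N:empty,E:wait,S:car1-GO,W:wait | queues: N=0 E=3 S=1 W=0
Step 2 [NS]: N:empty,E:wait,S:car3-GO,W:wait | queues: N=0 E=3 S=0 W=0
Step 3 [NS]: N:empty,E:wait,S:empty,W:wait | queues: N=0 E=3 S=0 W=0
Step 4 [EW]: N:wait,E:car2-GO,S:wait,W:empty | queues: N=0 E=2 S=0 W=0
Step 5 [EW]: N:wait,E:car4-GO,S:wait,W:empty | queues: N=0 E=1 S=0 W=0
Step 6 [EW]: N:wait,E:car5-GO,S:wait,W:empty | queues: N=0 E=0 S=0 W=0
Car 4 crosses at step 5

5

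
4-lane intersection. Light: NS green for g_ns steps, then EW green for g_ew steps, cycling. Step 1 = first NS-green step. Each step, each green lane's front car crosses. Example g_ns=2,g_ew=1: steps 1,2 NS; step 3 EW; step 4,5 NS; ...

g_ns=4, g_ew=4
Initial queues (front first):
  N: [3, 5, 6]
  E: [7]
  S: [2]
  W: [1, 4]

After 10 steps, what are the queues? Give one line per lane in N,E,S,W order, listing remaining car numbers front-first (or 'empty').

Step 1 [NS]: N:car3-GO,E:wait,S:car2-GO,W:wait | queues: N=2 E=1 S=0 W=2
Step 2 [NS]: N:car5-GO,E:wait,S:empty,W:wait | queues: N=1 E=1 S=0 W=2
Step 3 [NS]: N:car6-GO,E:wait,S:empty,W:wait | queues: N=0 E=1 S=0 W=2
Step 4 [NS]: N:empty,E:wait,S:empty,W:wait | queues: N=0 E=1 S=0 W=2
Step 5 [EW]: N:wait,E:car7-GO,S:wait,W:car1-GO | queues: N=0 E=0 S=0 W=1
Step 6 [EW]: N:wait,E:empty,S:wait,W:car4-GO | queues: N=0 E=0 S=0 W=0

N: empty
E: empty
S: empty
W: empty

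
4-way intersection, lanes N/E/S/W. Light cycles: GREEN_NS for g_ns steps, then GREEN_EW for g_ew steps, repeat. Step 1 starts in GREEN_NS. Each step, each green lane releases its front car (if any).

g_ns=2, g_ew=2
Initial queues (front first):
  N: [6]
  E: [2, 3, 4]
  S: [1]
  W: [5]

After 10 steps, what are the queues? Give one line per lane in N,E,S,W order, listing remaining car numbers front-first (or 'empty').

Step 1 [NS]: N:car6-GO,E:wait,S:car1-GO,W:wait | queues: N=0 E=3 S=0 W=1
Step 2 [NS]: N:empty,E:wait,S:empty,W:wait | queues: N=0 E=3 S=0 W=1
Step 3 [EW]: N:wait,E:car2-GO,S:wait,W:car5-GO | queues: N=0 E=2 S=0 W=0
Step 4 [EW]: N:wait,E:car3-GO,S:wait,W:empty | queues: N=0 E=1 S=0 W=0
Step 5 [NS]: N:empty,E:wait,S:empty,W:wait | queues: N=0 E=1 S=0 W=0
Step 6 [NS]: N:empty,E:wait,S:empty,W:wait | queues: N=0 E=1 S=0 W=0
Step 7 [EW]: N:wait,E:car4-GO,S:wait,W:empty | queues: N=0 E=0 S=0 W=0

N: empty
E: empty
S: empty
W: empty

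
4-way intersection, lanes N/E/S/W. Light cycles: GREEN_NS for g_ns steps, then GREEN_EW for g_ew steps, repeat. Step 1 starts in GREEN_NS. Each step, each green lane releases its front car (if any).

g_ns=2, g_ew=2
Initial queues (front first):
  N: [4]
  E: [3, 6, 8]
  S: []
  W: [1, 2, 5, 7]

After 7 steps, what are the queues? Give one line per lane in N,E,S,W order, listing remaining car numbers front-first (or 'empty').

Step 1 [NS]: N:car4-GO,E:wait,S:empty,W:wait | queues: N=0 E=3 S=0 W=4
Step 2 [NS]: N:empty,E:wait,S:empty,W:wait | queues: N=0 E=3 S=0 W=4
Step 3 [EW]: N:wait,E:car3-GO,S:wait,W:car1-GO | queues: N=0 E=2 S=0 W=3
Step 4 [EW]: N:wait,E:car6-GO,S:wait,W:car2-GO | queues: N=0 E=1 S=0 W=2
Step 5 [NS]: N:empty,E:wait,S:empty,W:wait | queues: N=0 E=1 S=0 W=2
Step 6 [NS]: N:empty,E:wait,S:empty,W:wait | queues: N=0 E=1 S=0 W=2
Step 7 [EW]: N:wait,E:car8-GO,S:wait,W:car5-GO | queues: N=0 E=0 S=0 W=1

N: empty
E: empty
S: empty
W: 7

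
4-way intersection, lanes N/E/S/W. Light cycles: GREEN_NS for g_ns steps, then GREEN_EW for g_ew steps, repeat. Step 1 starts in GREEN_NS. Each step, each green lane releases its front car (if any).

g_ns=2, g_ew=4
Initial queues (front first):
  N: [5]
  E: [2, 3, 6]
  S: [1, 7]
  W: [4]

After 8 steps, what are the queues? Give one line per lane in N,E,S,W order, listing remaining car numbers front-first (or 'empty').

Step 1 [NS]: N:car5-GO,E:wait,S:car1-GO,W:wait | queues: N=0 E=3 S=1 W=1
Step 2 [NS]: N:empty,E:wait,S:car7-GO,W:wait | queues: N=0 E=3 S=0 W=1
Step 3 [EW]: N:wait,E:car2-GO,S:wait,W:car4-GO | queues: N=0 E=2 S=0 W=0
Step 4 [EW]: N:wait,E:car3-GO,S:wait,W:empty | queues: N=0 E=1 S=0 W=0
Step 5 [EW]: N:wait,E:car6-GO,S:wait,W:empty | queues: N=0 E=0 S=0 W=0

N: empty
E: empty
S: empty
W: empty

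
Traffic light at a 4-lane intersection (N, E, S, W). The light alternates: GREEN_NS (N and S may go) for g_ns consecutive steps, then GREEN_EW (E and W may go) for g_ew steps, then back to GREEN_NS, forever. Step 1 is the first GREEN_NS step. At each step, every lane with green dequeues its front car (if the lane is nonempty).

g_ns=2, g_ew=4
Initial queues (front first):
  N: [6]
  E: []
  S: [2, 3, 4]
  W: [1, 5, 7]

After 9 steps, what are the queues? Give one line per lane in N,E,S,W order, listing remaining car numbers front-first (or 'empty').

Step 1 [NS]: N:car6-GO,E:wait,S:car2-GO,W:wait | queues: N=0 E=0 S=2 W=3
Step 2 [NS]: N:empty,E:wait,S:car3-GO,W:wait | queues: N=0 E=0 S=1 W=3
Step 3 [EW]: N:wait,E:empty,S:wait,W:car1-GO | queues: N=0 E=0 S=1 W=2
Step 4 [EW]: N:wait,E:empty,S:wait,W:car5-GO | queues: N=0 E=0 S=1 W=1
Step 5 [EW]: N:wait,E:empty,S:wait,W:car7-GO | queues: N=0 E=0 S=1 W=0
Step 6 [EW]: N:wait,E:empty,S:wait,W:empty | queues: N=0 E=0 S=1 W=0
Step 7 [NS]: N:empty,E:wait,S:car4-GO,W:wait | queues: N=0 E=0 S=0 W=0

N: empty
E: empty
S: empty
W: empty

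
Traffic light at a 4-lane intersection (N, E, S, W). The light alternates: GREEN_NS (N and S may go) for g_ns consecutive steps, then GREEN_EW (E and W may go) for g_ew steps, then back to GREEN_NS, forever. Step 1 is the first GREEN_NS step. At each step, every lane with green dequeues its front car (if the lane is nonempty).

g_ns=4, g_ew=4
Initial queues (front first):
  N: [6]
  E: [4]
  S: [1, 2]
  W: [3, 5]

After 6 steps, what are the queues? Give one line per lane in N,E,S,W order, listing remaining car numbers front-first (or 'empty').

Step 1 [NS]: N:car6-GO,E:wait,S:car1-GO,W:wait | queues: N=0 E=1 S=1 W=2
Step 2 [NS]: N:empty,E:wait,S:car2-GO,W:wait | queues: N=0 E=1 S=0 W=2
Step 3 [NS]: N:empty,E:wait,S:empty,W:wait | queues: N=0 E=1 S=0 W=2
Step 4 [NS]: N:empty,E:wait,S:empty,W:wait | queues: N=0 E=1 S=0 W=2
Step 5 [EW]: N:wait,E:car4-GO,S:wait,W:car3-GO | queues: N=0 E=0 S=0 W=1
Step 6 [EW]: N:wait,E:empty,S:wait,W:car5-GO | queues: N=0 E=0 S=0 W=0

N: empty
E: empty
S: empty
W: empty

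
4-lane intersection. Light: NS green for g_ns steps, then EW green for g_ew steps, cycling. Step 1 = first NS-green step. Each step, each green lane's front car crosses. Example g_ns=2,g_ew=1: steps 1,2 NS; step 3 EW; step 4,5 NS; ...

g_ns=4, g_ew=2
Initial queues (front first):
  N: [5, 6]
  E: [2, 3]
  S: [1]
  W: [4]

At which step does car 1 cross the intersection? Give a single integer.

Step 1 [NS]: N:car5-GO,E:wait,S:car1-GO,W:wait | queues: N=1 E=2 S=0 W=1
Step 2 [NS]: N:car6-GO,E:wait,S:empty,W:wait | queues: N=0 E=2 S=0 W=1
Step 3 [NS]: N:empty,E:wait,S:empty,W:wait | queues: N=0 E=2 S=0 W=1
Step 4 [NS]: N:empty,E:wait,S:empty,W:wait | queues: N=0 E=2 S=0 W=1
Step 5 [EW]: N:wait,E:car2-GO,S:wait,W:car4-GO | queues: N=0 E=1 S=0 W=0
Step 6 [EW]: N:wait,E:car3-GO,S:wait,W:empty | queues: N=0 E=0 S=0 W=0
Car 1 crosses at step 1

1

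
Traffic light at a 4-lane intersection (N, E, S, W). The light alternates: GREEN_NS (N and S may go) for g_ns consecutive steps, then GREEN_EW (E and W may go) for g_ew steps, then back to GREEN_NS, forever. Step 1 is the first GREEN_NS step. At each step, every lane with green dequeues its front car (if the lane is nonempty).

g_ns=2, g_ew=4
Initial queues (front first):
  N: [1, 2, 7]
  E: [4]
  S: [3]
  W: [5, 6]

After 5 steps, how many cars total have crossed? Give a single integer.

Answer: 6

Derivation:
Step 1 [NS]: N:car1-GO,E:wait,S:car3-GO,W:wait | queues: N=2 E=1 S=0 W=2
Step 2 [NS]: N:car2-GO,E:wait,S:empty,W:wait | queues: N=1 E=1 S=0 W=2
Step 3 [EW]: N:wait,E:car4-GO,S:wait,W:car5-GO | queues: N=1 E=0 S=0 W=1
Step 4 [EW]: N:wait,E:empty,S:wait,W:car6-GO | queues: N=1 E=0 S=0 W=0
Step 5 [EW]: N:wait,E:empty,S:wait,W:empty | queues: N=1 E=0 S=0 W=0
Cars crossed by step 5: 6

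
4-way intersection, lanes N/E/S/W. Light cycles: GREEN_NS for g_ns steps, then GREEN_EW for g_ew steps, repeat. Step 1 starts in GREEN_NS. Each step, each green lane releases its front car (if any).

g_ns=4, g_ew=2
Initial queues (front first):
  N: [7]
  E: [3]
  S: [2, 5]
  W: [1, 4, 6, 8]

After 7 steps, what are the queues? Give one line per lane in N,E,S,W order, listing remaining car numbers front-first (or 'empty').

Step 1 [NS]: N:car7-GO,E:wait,S:car2-GO,W:wait | queues: N=0 E=1 S=1 W=4
Step 2 [NS]: N:empty,E:wait,S:car5-GO,W:wait | queues: N=0 E=1 S=0 W=4
Step 3 [NS]: N:empty,E:wait,S:empty,W:wait | queues: N=0 E=1 S=0 W=4
Step 4 [NS]: N:empty,E:wait,S:empty,W:wait | queues: N=0 E=1 S=0 W=4
Step 5 [EW]: N:wait,E:car3-GO,S:wait,W:car1-GO | queues: N=0 E=0 S=0 W=3
Step 6 [EW]: N:wait,E:empty,S:wait,W:car4-GO | queues: N=0 E=0 S=0 W=2
Step 7 [NS]: N:empty,E:wait,S:empty,W:wait | queues: N=0 E=0 S=0 W=2

N: empty
E: empty
S: empty
W: 6 8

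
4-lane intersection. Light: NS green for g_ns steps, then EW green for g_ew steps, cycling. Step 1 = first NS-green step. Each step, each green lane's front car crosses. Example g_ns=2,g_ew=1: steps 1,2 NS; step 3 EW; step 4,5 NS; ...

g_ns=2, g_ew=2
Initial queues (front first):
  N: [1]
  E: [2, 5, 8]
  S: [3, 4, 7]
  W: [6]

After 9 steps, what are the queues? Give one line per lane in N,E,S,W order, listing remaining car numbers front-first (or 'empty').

Step 1 [NS]: N:car1-GO,E:wait,S:car3-GO,W:wait | queues: N=0 E=3 S=2 W=1
Step 2 [NS]: N:empty,E:wait,S:car4-GO,W:wait | queues: N=0 E=3 S=1 W=1
Step 3 [EW]: N:wait,E:car2-GO,S:wait,W:car6-GO | queues: N=0 E=2 S=1 W=0
Step 4 [EW]: N:wait,E:car5-GO,S:wait,W:empty | queues: N=0 E=1 S=1 W=0
Step 5 [NS]: N:empty,E:wait,S:car7-GO,W:wait | queues: N=0 E=1 S=0 W=0
Step 6 [NS]: N:empty,E:wait,S:empty,W:wait | queues: N=0 E=1 S=0 W=0
Step 7 [EW]: N:wait,E:car8-GO,S:wait,W:empty | queues: N=0 E=0 S=0 W=0

N: empty
E: empty
S: empty
W: empty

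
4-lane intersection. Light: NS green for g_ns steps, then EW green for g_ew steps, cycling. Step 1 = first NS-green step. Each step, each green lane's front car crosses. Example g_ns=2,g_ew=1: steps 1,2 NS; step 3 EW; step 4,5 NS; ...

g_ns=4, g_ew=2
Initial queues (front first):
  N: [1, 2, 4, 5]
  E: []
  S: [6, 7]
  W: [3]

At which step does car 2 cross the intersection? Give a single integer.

Step 1 [NS]: N:car1-GO,E:wait,S:car6-GO,W:wait | queues: N=3 E=0 S=1 W=1
Step 2 [NS]: N:car2-GO,E:wait,S:car7-GO,W:wait | queues: N=2 E=0 S=0 W=1
Step 3 [NS]: N:car4-GO,E:wait,S:empty,W:wait | queues: N=1 E=0 S=0 W=1
Step 4 [NS]: N:car5-GO,E:wait,S:empty,W:wait | queues: N=0 E=0 S=0 W=1
Step 5 [EW]: N:wait,E:empty,S:wait,W:car3-GO | queues: N=0 E=0 S=0 W=0
Car 2 crosses at step 2

2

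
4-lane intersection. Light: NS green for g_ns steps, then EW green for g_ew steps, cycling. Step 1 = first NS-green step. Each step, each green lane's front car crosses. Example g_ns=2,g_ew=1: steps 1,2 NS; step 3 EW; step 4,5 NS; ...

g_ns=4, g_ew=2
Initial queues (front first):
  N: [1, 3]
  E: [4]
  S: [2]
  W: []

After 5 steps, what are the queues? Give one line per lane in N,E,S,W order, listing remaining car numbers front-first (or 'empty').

Step 1 [NS]: N:car1-GO,E:wait,S:car2-GO,W:wait | queues: N=1 E=1 S=0 W=0
Step 2 [NS]: N:car3-GO,E:wait,S:empty,W:wait | queues: N=0 E=1 S=0 W=0
Step 3 [NS]: N:empty,E:wait,S:empty,W:wait | queues: N=0 E=1 S=0 W=0
Step 4 [NS]: N:empty,E:wait,S:empty,W:wait | queues: N=0 E=1 S=0 W=0
Step 5 [EW]: N:wait,E:car4-GO,S:wait,W:empty | queues: N=0 E=0 S=0 W=0

N: empty
E: empty
S: empty
W: empty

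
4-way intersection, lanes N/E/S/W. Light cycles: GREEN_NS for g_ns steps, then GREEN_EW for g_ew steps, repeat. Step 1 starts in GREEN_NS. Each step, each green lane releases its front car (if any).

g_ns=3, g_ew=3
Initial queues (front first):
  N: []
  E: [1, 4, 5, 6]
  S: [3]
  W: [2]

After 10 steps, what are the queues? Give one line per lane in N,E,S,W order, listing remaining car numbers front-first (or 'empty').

Step 1 [NS]: N:empty,E:wait,S:car3-GO,W:wait | queues: N=0 E=4 S=0 W=1
Step 2 [NS]: N:empty,E:wait,S:empty,W:wait | queues: N=0 E=4 S=0 W=1
Step 3 [NS]: N:empty,E:wait,S:empty,W:wait | queues: N=0 E=4 S=0 W=1
Step 4 [EW]: N:wait,E:car1-GO,S:wait,W:car2-GO | queues: N=0 E=3 S=0 W=0
Step 5 [EW]: N:wait,E:car4-GO,S:wait,W:empty | queues: N=0 E=2 S=0 W=0
Step 6 [EW]: N:wait,E:car5-GO,S:wait,W:empty | queues: N=0 E=1 S=0 W=0
Step 7 [NS]: N:empty,E:wait,S:empty,W:wait | queues: N=0 E=1 S=0 W=0
Step 8 [NS]: N:empty,E:wait,S:empty,W:wait | queues: N=0 E=1 S=0 W=0
Step 9 [NS]: N:empty,E:wait,S:empty,W:wait | queues: N=0 E=1 S=0 W=0
Step 10 [EW]: N:wait,E:car6-GO,S:wait,W:empty | queues: N=0 E=0 S=0 W=0

N: empty
E: empty
S: empty
W: empty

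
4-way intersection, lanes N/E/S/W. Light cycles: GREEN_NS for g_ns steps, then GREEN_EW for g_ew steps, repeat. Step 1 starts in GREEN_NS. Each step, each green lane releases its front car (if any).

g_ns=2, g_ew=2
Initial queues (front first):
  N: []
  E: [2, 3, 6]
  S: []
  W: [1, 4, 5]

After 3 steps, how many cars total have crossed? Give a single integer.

Answer: 2

Derivation:
Step 1 [NS]: N:empty,E:wait,S:empty,W:wait | queues: N=0 E=3 S=0 W=3
Step 2 [NS]: N:empty,E:wait,S:empty,W:wait | queues: N=0 E=3 S=0 W=3
Step 3 [EW]: N:wait,E:car2-GO,S:wait,W:car1-GO | queues: N=0 E=2 S=0 W=2
Cars crossed by step 3: 2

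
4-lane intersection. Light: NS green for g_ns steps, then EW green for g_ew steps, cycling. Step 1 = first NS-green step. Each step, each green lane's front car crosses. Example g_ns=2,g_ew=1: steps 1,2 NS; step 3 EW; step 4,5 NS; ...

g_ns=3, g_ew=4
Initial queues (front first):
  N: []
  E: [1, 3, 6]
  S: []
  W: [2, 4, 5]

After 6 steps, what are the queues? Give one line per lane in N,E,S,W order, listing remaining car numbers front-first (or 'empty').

Step 1 [NS]: N:empty,E:wait,S:empty,W:wait | queues: N=0 E=3 S=0 W=3
Step 2 [NS]: N:empty,E:wait,S:empty,W:wait | queues: N=0 E=3 S=0 W=3
Step 3 [NS]: N:empty,E:wait,S:empty,W:wait | queues: N=0 E=3 S=0 W=3
Step 4 [EW]: N:wait,E:car1-GO,S:wait,W:car2-GO | queues: N=0 E=2 S=0 W=2
Step 5 [EW]: N:wait,E:car3-GO,S:wait,W:car4-GO | queues: N=0 E=1 S=0 W=1
Step 6 [EW]: N:wait,E:car6-GO,S:wait,W:car5-GO | queues: N=0 E=0 S=0 W=0

N: empty
E: empty
S: empty
W: empty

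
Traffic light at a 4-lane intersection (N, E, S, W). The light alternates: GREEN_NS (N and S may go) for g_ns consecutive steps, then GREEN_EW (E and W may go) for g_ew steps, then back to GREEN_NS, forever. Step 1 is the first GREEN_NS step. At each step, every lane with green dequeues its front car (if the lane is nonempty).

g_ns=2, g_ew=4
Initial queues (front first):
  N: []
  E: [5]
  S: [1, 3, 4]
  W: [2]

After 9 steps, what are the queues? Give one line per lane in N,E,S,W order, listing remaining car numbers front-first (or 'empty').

Step 1 [NS]: N:empty,E:wait,S:car1-GO,W:wait | queues: N=0 E=1 S=2 W=1
Step 2 [NS]: N:empty,E:wait,S:car3-GO,W:wait | queues: N=0 E=1 S=1 W=1
Step 3 [EW]: N:wait,E:car5-GO,S:wait,W:car2-GO | queues: N=0 E=0 S=1 W=0
Step 4 [EW]: N:wait,E:empty,S:wait,W:empty | queues: N=0 E=0 S=1 W=0
Step 5 [EW]: N:wait,E:empty,S:wait,W:empty | queues: N=0 E=0 S=1 W=0
Step 6 [EW]: N:wait,E:empty,S:wait,W:empty | queues: N=0 E=0 S=1 W=0
Step 7 [NS]: N:empty,E:wait,S:car4-GO,W:wait | queues: N=0 E=0 S=0 W=0

N: empty
E: empty
S: empty
W: empty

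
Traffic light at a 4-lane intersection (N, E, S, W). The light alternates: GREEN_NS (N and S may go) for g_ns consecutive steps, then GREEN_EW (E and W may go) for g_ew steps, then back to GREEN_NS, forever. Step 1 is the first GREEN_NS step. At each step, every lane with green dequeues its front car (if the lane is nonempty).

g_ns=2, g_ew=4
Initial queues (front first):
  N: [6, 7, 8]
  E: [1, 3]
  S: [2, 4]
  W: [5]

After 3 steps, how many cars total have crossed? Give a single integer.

Step 1 [NS]: N:car6-GO,E:wait,S:car2-GO,W:wait | queues: N=2 E=2 S=1 W=1
Step 2 [NS]: N:car7-GO,E:wait,S:car4-GO,W:wait | queues: N=1 E=2 S=0 W=1
Step 3 [EW]: N:wait,E:car1-GO,S:wait,W:car5-GO | queues: N=1 E=1 S=0 W=0
Cars crossed by step 3: 6

Answer: 6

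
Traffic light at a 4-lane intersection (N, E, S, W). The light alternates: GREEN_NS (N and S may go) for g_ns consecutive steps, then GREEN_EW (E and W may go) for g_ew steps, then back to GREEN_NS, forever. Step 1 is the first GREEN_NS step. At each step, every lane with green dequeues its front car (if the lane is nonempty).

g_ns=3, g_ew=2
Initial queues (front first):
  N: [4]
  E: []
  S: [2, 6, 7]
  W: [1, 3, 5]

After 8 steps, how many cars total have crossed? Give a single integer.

Answer: 6

Derivation:
Step 1 [NS]: N:car4-GO,E:wait,S:car2-GO,W:wait | queues: N=0 E=0 S=2 W=3
Step 2 [NS]: N:empty,E:wait,S:car6-GO,W:wait | queues: N=0 E=0 S=1 W=3
Step 3 [NS]: N:empty,E:wait,S:car7-GO,W:wait | queues: N=0 E=0 S=0 W=3
Step 4 [EW]: N:wait,E:empty,S:wait,W:car1-GO | queues: N=0 E=0 S=0 W=2
Step 5 [EW]: N:wait,E:empty,S:wait,W:car3-GO | queues: N=0 E=0 S=0 W=1
Step 6 [NS]: N:empty,E:wait,S:empty,W:wait | queues: N=0 E=0 S=0 W=1
Step 7 [NS]: N:empty,E:wait,S:empty,W:wait | queues: N=0 E=0 S=0 W=1
Step 8 [NS]: N:empty,E:wait,S:empty,W:wait | queues: N=0 E=0 S=0 W=1
Cars crossed by step 8: 6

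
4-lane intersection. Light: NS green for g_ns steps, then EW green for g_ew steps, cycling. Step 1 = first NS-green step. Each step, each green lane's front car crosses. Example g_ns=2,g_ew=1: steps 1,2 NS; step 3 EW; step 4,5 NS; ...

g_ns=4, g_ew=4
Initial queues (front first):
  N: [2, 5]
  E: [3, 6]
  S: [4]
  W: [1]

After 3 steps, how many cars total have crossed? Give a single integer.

Answer: 3

Derivation:
Step 1 [NS]: N:car2-GO,E:wait,S:car4-GO,W:wait | queues: N=1 E=2 S=0 W=1
Step 2 [NS]: N:car5-GO,E:wait,S:empty,W:wait | queues: N=0 E=2 S=0 W=1
Step 3 [NS]: N:empty,E:wait,S:empty,W:wait | queues: N=0 E=2 S=0 W=1
Cars crossed by step 3: 3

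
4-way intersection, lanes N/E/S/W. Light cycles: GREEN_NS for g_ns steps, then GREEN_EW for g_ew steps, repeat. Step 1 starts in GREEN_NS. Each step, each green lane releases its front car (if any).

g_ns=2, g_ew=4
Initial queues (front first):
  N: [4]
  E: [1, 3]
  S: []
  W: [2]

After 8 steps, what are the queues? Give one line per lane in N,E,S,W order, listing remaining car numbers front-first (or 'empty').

Step 1 [NS]: N:car4-GO,E:wait,S:empty,W:wait | queues: N=0 E=2 S=0 W=1
Step 2 [NS]: N:empty,E:wait,S:empty,W:wait | queues: N=0 E=2 S=0 W=1
Step 3 [EW]: N:wait,E:car1-GO,S:wait,W:car2-GO | queues: N=0 E=1 S=0 W=0
Step 4 [EW]: N:wait,E:car3-GO,S:wait,W:empty | queues: N=0 E=0 S=0 W=0

N: empty
E: empty
S: empty
W: empty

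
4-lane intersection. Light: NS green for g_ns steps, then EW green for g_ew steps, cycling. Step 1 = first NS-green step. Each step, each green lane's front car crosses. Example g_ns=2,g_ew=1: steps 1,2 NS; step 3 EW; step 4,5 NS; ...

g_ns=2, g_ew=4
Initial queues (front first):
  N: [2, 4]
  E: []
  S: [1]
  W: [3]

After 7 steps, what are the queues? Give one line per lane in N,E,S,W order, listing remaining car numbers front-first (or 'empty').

Step 1 [NS]: N:car2-GO,E:wait,S:car1-GO,W:wait | queues: N=1 E=0 S=0 W=1
Step 2 [NS]: N:car4-GO,E:wait,S:empty,W:wait | queues: N=0 E=0 S=0 W=1
Step 3 [EW]: N:wait,E:empty,S:wait,W:car3-GO | queues: N=0 E=0 S=0 W=0

N: empty
E: empty
S: empty
W: empty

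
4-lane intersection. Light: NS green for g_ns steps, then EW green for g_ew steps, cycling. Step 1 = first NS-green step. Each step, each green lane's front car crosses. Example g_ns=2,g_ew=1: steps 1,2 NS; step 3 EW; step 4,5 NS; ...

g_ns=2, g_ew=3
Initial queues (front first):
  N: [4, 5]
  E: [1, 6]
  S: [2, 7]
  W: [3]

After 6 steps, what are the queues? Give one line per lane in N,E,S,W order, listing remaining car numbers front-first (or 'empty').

Step 1 [NS]: N:car4-GO,E:wait,S:car2-GO,W:wait | queues: N=1 E=2 S=1 W=1
Step 2 [NS]: N:car5-GO,E:wait,S:car7-GO,W:wait | queues: N=0 E=2 S=0 W=1
Step 3 [EW]: N:wait,E:car1-GO,S:wait,W:car3-GO | queues: N=0 E=1 S=0 W=0
Step 4 [EW]: N:wait,E:car6-GO,S:wait,W:empty | queues: N=0 E=0 S=0 W=0

N: empty
E: empty
S: empty
W: empty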